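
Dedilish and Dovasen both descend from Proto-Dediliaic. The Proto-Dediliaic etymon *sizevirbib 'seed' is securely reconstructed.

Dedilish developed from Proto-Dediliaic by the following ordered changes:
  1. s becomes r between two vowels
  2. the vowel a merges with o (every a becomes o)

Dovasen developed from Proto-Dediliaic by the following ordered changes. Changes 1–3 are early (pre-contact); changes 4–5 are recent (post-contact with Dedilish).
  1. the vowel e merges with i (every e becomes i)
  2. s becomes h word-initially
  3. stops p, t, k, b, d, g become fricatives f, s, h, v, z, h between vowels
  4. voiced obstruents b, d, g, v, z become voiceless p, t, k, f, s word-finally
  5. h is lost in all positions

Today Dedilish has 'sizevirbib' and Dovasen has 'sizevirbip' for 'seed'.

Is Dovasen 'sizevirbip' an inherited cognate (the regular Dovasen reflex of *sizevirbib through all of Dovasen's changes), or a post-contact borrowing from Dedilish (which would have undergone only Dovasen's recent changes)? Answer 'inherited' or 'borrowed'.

If inherited, *sizevirbib would pass through all of Dovasen's changes:
Dovasen: *sizevirbib
  sizevirbib → sizivirbib   [vowel merger]
  sizivirbib → hizivirbib   [debuccalisation]
  hizivirbib (rule 3 does not apply)
  hizivirbib → hizivirbip   [final devoicing]
  hizivirbip → izivirbip   [h-loss]
  giving Dovasen izivirbip.
If borrowed from Dedilish 'sizevirbib' after the early changes, it would undergo only the recent ones:
  rule 4 (final devoicing): sizevirbib → sizevirbip
  rule 5 (h-loss): no change (sizevirbip)
  ⇒ as a loan: sizevirbip
Dovasen 'sizevirbip' matches the loan outcome 'sizevirbip', not the inherited 'izivirbip' — it skipped the early Dovasen changes, so it was borrowed from Dedilish.

borrowed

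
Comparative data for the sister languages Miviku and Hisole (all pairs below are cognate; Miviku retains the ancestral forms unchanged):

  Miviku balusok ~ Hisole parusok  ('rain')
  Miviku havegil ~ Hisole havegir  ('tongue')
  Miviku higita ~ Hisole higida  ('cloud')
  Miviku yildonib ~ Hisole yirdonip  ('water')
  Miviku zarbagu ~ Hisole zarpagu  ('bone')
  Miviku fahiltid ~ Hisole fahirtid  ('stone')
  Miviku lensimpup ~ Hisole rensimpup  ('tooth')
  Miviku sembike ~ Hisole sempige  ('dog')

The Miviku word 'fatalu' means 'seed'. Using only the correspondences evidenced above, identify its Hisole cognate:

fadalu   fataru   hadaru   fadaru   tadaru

fadaru

higita ~ higida — Miviku t corresponds to Hisole d between vowels (before a back vowel).
balusok ~ parusok — Miviku l corresponds to Hisole r between vowels (before a back vowel).
Applying these to Miviku 'fatalu':
  fatalu → fadalu   (t→d between vowels (before a back vowel))
  fadalu → fadaru   (l→r between vowels (before a back vowel))
So the Hisole cognate is 'fadaru'.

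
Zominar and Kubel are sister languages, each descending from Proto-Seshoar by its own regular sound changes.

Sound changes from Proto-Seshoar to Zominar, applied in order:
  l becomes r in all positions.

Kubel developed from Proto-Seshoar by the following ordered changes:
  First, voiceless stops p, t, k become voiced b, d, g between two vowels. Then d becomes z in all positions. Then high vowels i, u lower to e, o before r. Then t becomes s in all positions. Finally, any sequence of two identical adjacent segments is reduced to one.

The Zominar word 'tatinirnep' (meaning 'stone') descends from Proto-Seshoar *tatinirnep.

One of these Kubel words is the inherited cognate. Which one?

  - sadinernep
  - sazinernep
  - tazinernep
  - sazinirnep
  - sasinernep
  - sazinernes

Kubel: start from *tatinirnep.
  rule 1 (intervocalic voicing): tatinirnep → tadinirnep
  rule 2 (unconditioned shift): tadinirnep → tazinirnep
  rule 3 (pre-rhotic lowering): tazinirnep → tazinernep
  rule 4 (unconditioned shift): tazinernep → sazinernep
  rule 5: no change — sazinernep
  ⇒ Kubel sazinernep

sazinernep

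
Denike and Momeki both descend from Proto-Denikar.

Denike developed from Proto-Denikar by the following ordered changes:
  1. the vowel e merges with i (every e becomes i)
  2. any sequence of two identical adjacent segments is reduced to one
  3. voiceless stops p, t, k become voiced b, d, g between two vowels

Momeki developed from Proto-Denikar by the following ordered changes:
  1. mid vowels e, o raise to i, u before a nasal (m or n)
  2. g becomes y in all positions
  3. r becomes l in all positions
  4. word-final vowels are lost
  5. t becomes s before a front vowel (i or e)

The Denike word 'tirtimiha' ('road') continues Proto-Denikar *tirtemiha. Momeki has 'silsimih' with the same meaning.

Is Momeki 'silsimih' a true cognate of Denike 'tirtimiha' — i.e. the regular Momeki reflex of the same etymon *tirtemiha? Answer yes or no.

yes

Derive the expected Momeki reflex of *tirtemiha:
Momeki: *tirtemiha
  tirtemiha → tirtimiha   [pre-nasal raising]
  tirtimiha (rule 2 does not apply)
  tirtimiha → tiltimiha   [unconditioned shift]
  tiltimiha → tiltimih   [apocope]
  tiltimih → silsimih   [palatalisation]
  giving Momeki silsimih.
Momeki 'silsimih' matches the regular reflex exactly, so the pair is cognate.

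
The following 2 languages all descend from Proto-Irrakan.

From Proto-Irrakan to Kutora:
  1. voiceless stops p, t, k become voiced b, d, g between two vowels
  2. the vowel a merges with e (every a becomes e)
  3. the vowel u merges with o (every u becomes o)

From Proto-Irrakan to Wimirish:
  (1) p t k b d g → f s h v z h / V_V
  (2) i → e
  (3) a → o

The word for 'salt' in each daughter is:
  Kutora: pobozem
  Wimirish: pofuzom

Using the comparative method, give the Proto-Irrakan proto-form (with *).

Position 6: Kutora has e, Wimirish has o. Taking the neighbouring segments as reconstructed: Kutora e could go back to *a or *e; Wimirish o could go back to *a or *o — the one source consistent with every daughter is *a.
Position 3: Kutora has b, Wimirish has f. Taking the neighbouring segments as reconstructed: Kutora b could go back to *p or *b; Wimirish f could go back to *p or *f — the one source consistent with every daughter is *p.
Position 4: Kutora has o, Wimirish has u. Wimirish preserves u here (none of its changes turn any other segment into u), so the proto-segment is *u.
This points to *popuzam. Verify forward in each daughter:
Kutora: *popuzam
  popuzam → pobuzam   [intervocalic voicing]
  pobuzam → pobuzem   [vowel merger]
  pobuzem → pobozem   [vowel merger]
  giving Kutora pobozem.
Wimirish: *popuzam
  popuzam → pofuzam   [intervocalic lenition]
  pofuzam (rule 2 does not apply)
  pofuzam → pofuzom   [vowel merger]
  giving Wimirish pofuzom.
Only *popuzam yields all of Kutora pobozem, Wimirish pofuzom.

*popuzam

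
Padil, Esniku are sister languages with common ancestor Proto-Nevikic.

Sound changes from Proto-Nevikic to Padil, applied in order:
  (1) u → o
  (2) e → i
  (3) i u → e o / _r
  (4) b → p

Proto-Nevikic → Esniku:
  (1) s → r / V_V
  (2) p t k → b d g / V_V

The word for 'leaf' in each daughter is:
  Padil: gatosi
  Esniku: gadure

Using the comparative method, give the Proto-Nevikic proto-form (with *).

Position 4: Padil has o, Esniku has u. Esniku preserves u here (none of its changes turn any other segment into u), so the proto-segment is *u.
Position 3: Padil has t, Esniku has d. Padil preserves t here (none of its changes turn any other segment into t), so the proto-segment is *t.
Verify the candidate proto-form against each daughter:
Padil: start from *gatuse.
  rule 1 (vowel merger): gatuse → gatose
  rule 2 (vowel merger): gatose → gatosi
  rule 3: no change — gatosi
  rule 4: no change — gatosi
  ⇒ Padil gatosi
Esniku: start from *gatuse.
  rule 1 (rhotacism): gatuse → gature
  rule 2 (intervocalic voicing): gature → gadure
  ⇒ Esniku gadure
Only *gatuse yields all of Padil gatosi, Esniku gadure.

*gatuse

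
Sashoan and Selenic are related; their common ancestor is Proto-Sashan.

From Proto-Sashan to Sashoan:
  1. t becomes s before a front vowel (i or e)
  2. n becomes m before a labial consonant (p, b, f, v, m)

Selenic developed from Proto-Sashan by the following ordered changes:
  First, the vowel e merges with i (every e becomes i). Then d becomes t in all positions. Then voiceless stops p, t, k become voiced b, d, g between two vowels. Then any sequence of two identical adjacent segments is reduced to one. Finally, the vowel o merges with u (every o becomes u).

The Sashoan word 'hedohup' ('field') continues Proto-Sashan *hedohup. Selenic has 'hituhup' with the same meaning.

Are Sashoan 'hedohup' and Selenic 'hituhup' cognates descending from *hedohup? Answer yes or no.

Derive the expected Selenic reflex of *hedohup:
Selenic: *hedohup > hidohup > hitohup > hidohup > hiduhup  (by vowel merger, unconditioned shift, intervocalic voicing, vowel merger)
The regular Selenic reflex would be 'hiduhup', but the attested form is 'hituhup'. The correspondence is irregular, so they are not cognates (the Selenic form has a different source).

no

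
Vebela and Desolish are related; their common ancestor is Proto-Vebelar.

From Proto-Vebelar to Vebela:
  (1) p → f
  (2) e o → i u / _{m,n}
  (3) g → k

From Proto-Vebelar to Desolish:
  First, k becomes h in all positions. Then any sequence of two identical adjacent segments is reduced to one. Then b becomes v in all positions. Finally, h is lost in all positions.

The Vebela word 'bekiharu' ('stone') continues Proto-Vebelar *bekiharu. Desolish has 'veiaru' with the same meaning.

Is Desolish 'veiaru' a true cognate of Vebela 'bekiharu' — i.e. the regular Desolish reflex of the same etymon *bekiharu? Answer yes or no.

Derive the expected Desolish reflex of *bekiharu:
Desolish: start from *bekiharu.
  rule 1 (unconditioned shift): bekiharu → behiharu
  rule 2: no change — behiharu
  rule 3 (unconditioned shift): behiharu → vehiharu
  rule 4 (h-loss): vehiharu → veiaru
  ⇒ Desolish veiaru
Desolish 'veiaru' matches the regular reflex exactly, so the pair is cognate.

yes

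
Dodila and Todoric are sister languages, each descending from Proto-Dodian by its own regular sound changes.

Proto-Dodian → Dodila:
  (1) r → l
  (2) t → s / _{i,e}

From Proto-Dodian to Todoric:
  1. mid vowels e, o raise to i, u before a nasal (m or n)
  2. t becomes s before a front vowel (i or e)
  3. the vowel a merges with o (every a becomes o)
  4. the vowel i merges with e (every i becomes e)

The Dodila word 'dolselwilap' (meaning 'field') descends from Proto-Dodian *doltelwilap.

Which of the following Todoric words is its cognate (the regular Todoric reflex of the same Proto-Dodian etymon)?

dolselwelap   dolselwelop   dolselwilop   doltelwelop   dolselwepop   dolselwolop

Todoric: start from *doltelwilap.
  rule 1: no change — doltelwilap
  rule 2 (palatalisation): doltelwilap → dolselwilap
  rule 3 (vowel merger): dolselwilap → dolselwilop
  rule 4 (vowel merger): dolselwilop → dolselwelop
  ⇒ Todoric dolselwelop
Only 'dolselwelop' matches the regular Todoric development of *doltelwilap.

dolselwelop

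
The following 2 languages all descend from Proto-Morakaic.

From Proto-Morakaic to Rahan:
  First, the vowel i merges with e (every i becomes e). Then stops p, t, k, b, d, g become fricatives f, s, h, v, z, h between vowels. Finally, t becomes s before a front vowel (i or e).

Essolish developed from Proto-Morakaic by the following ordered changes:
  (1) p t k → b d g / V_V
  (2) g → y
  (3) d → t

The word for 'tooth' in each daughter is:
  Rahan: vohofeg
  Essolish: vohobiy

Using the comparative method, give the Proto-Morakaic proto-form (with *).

Position 6: Rahan has e, Essolish has i. Essolish preserves i here (none of its changes turn any other segment into i), so the proto-segment is *i.
Position 7: Rahan has g, Essolish has y. Rahan preserves g here (none of its changes turn any other segment into g), so the proto-segment is *g.
Position 5: Rahan has f, Essolish has b. Taking the neighbouring segments as reconstructed: Rahan f could go back to *p or *f; Essolish b could go back to *p or *b — the one source consistent with every daughter is *p.
The remaining positions agree across the daughters. Check the candidate against every language:
Rahan: *vohopig > vohopeg > vohofeg  (by vowel merger, intervocalic lenition)
Essolish: *vohopig > vohobig > vohobiy  (by intervocalic voicing, unconditioned shift)
*vohopig is the unique common source.

*vohopig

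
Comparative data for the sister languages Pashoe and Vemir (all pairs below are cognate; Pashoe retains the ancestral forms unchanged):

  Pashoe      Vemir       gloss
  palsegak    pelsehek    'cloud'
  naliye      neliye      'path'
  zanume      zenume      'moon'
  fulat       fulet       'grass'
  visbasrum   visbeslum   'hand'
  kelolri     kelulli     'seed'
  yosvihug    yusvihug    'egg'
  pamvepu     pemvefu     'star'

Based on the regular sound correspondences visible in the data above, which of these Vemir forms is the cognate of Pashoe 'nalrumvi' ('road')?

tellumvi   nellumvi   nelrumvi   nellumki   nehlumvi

nellumvi

palsegak ~ pelsehek, naliye ~ neliye — Pashoe a corresponds to Vemir e after a consonant, before a consonant other than r, m, n, p, b, f, v.
visbasrum ~ visbeslum — Pashoe r corresponds to Vemir l after a consonant, before a back vowel.
Applying these to Pashoe 'nalrumvi':
  nalrumvi → nelrumvi   (a→e after a consonant, before a consonant other than r, m, n, p, b, f, v)
  nelrumvi → nellumvi   (r→l after a consonant, before a back vowel)
So the Vemir cognate is 'nellumvi'.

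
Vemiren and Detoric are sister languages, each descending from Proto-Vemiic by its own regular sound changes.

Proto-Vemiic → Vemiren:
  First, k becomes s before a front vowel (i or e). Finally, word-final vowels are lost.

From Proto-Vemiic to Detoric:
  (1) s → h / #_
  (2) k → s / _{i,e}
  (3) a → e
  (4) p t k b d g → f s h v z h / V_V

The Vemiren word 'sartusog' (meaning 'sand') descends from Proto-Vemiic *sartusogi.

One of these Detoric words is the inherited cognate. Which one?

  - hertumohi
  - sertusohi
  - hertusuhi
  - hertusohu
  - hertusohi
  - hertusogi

Detoric: *sartusogi > hartusogi > hertusogi > hertusohi  (by debuccalisation, vowel merger, intervocalic lenition)
Among the options, 'hertusohi' alone shows every Detoric change applied in order.

hertusohi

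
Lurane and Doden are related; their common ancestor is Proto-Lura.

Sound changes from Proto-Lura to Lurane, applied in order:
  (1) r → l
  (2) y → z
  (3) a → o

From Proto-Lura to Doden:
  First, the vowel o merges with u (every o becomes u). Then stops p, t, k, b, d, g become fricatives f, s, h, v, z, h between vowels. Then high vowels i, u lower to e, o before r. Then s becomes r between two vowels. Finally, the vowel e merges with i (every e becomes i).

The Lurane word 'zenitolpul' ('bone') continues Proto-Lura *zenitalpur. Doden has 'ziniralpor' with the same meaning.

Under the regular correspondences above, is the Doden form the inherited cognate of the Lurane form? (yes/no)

yes

Derive the expected Doden reflex of *zenitalpur:
Doden: *zenitalpur
  zenitalpur (rule 1 does not apply)
  zenitalpur → zenisalpur   [intervocalic lenition]
  zenisalpur → zenisalpor   [pre-rhotic lowering]
  zenisalpor → zeniralpor   [rhotacism]
  zeniralpor → ziniralpor   [vowel merger]
  giving Doden ziniralpor.
Doden 'ziniralpor' matches the regular reflex exactly, so the pair is cognate.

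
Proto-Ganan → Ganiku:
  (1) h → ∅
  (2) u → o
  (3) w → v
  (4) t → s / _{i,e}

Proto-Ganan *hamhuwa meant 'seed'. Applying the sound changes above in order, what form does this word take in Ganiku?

amova

Ganiku: *hamhuwa
  hamhuwa → amuwa   [h-loss]
  amuwa → amowa   [vowel merger]
  amowa → amova   [unconditioned shift]
  amova (rule 4 does not apply)
  giving Ganiku amova.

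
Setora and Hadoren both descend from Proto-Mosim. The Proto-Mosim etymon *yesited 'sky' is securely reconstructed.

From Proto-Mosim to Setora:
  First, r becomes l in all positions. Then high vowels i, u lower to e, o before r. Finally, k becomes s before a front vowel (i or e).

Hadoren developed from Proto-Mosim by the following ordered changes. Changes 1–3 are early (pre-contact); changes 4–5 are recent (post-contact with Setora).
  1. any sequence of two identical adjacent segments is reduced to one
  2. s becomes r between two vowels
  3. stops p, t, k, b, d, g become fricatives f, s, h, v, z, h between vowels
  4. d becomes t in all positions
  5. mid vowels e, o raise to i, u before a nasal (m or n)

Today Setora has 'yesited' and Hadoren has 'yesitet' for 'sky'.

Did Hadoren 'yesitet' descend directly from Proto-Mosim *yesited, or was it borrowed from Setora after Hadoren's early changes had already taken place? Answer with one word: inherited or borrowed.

borrowed

If inherited, *yesited would pass through all of Hadoren's changes:
Hadoren: *yesited > yerited > yerised > yeriset  (by rhotacism, intervocalic lenition, unconditioned shift)
If borrowed from Setora 'yesited' after the early changes, it would undergo only the recent ones:
  rule 4 (unconditioned shift): yesited → yesitet
  rule 5 (pre-nasal raising): no change (yesitet)
  ⇒ as a loan: yesitet
Hadoren 'yesitet' matches the loan outcome 'yesitet', not the inherited 'yeriset' — it skipped the early Hadoren changes, so it was borrowed from Setora.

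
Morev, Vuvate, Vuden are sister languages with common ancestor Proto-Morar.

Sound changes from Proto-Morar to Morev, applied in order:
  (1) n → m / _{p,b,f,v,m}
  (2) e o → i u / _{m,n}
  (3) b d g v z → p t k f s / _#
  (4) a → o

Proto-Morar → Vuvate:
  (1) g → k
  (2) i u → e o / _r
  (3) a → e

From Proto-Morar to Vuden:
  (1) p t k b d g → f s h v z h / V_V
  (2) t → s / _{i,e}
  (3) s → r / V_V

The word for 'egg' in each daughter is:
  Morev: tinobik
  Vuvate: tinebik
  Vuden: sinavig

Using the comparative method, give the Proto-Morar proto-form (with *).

*tinabig

Position 7: Morev has k, Vuvate has k, Vuden has g. Vuden preserves g here (none of its changes turn any other segment into g), so the proto-segment is *g.
Position 4: Morev has o, Vuvate has e, Vuden has a. Vuden preserves a here (none of its changes turn any other segment into a), so the proto-segment is *a.
Position 5: Morev has b, Vuvate has b, Vuden has v. Morev preserves b here (none of its changes turn any other segment into b), so the proto-segment is *b.
Verify the candidate proto-form against each daughter:
Morev: *tinabig > tinabik > tinobik  (by final devoicing, vowel merger)
Vuvate: *tinabig > tinabik > tinebik  (by unconditioned shift, vowel merger)
Vuden: *tinabig
  tinabig → tinavig   [intervocalic lenition]
  tinavig → sinavig   [palatalisation]
  sinavig (rule 3 does not apply)
  giving Vuden sinavig.
Only *tinabig yields all of Morev tinobik, Vuvate tinebik, Vuden sinavig.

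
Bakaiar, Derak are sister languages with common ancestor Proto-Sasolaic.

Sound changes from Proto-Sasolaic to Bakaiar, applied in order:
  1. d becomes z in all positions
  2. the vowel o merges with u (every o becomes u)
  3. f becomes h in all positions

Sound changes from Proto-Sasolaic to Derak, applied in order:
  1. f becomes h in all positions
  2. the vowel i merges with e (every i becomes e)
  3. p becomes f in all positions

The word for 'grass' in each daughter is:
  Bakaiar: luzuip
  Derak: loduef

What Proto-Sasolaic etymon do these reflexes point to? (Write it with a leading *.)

*loduip

Position 5: Bakaiar has i, Derak has e. Bakaiar preserves i here (none of its changes turn any other segment into i), so the proto-segment is *i.
Position 3: Bakaiar has z, Derak has d. Derak preserves d here (none of its changes turn any other segment into d), so the proto-segment is *d.
Position 2: Bakaiar has u, Derak has o. Derak preserves o here (none of its changes turn any other segment into o), so the proto-segment is *o.
Verify the candidate proto-form against each daughter:
Bakaiar: *loduip > lozuip > luzuip  (by unconditioned shift, vowel merger)
Derak: *loduip > loduep > loduef  (by vowel merger, unconditioned shift)
No other proto-form is consistent with every reflex, so the reconstruction is *loduip.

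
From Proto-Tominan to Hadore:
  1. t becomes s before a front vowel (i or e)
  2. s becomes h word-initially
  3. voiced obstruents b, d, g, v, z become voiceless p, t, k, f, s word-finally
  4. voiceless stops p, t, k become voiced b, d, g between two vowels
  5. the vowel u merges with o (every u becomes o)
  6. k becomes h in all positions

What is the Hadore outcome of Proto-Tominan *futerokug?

foserogoh

Hadore: start from *futerokug.
  rule 1 (palatalisation): futerokug → fuserokug
  rule 2: no change — fuserokug
  rule 3 (final devoicing): fuserokug → fuserokuk
  rule 4 (intervocalic voicing): fuserokuk → fuseroguk
  rule 5 (vowel merger): fuseroguk → foserogok
  rule 6 (unconditioned shift): foserogok → foserogoh
  ⇒ Hadore foserogoh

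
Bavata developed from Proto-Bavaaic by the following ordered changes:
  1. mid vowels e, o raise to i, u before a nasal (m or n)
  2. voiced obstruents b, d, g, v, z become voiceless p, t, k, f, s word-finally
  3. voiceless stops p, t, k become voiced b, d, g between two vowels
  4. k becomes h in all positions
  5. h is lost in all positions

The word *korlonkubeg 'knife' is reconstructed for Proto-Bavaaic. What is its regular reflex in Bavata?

orlunube

Bavata: start from *korlonkubeg.
  rule 1 (pre-nasal raising): korlonkubeg → korlunkubeg
  rule 2 (final devoicing): korlunkubeg → korlunkubek
  rule 3: no change — korlunkubek
  rule 4 (unconditioned shift): korlunkubek → horlunhubeh
  rule 5 (h-loss): horlunhubeh → orlunube
  ⇒ Bavata orlunube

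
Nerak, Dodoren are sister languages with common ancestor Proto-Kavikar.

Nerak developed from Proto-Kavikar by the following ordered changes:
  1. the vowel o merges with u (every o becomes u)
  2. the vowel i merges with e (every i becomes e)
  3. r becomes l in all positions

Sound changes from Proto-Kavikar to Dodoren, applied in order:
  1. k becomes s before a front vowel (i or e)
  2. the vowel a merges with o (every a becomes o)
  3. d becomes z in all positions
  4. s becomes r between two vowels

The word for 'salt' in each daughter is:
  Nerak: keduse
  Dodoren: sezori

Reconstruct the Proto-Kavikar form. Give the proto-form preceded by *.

*kedosi

Position 5: Nerak has s, Dodoren has r. Nerak preserves s here (none of its changes turn any other segment into s), so the proto-segment is *s.
Position 6: Nerak has e, Dodoren has i. Dodoren preserves i here (none of its changes turn any other segment into i), so the proto-segment is *i.
Verify the candidate proto-form against each daughter:
Nerak: *kedosi
  kedosi → kedusi   [vowel merger]
  kedusi → keduse   [vowel merger]
  keduse (rule 3 does not apply)
  giving Nerak keduse.
Dodoren: start from *kedosi.
  rule 1 (palatalisation): kedosi → sedosi
  rule 2: no change — sedosi
  rule 3 (unconditioned shift): sedosi → sezosi
  rule 4 (rhotacism): sezosi → sezori
  ⇒ Dodoren sezori
No other proto-form is consistent with every reflex, so the reconstruction is *kedosi.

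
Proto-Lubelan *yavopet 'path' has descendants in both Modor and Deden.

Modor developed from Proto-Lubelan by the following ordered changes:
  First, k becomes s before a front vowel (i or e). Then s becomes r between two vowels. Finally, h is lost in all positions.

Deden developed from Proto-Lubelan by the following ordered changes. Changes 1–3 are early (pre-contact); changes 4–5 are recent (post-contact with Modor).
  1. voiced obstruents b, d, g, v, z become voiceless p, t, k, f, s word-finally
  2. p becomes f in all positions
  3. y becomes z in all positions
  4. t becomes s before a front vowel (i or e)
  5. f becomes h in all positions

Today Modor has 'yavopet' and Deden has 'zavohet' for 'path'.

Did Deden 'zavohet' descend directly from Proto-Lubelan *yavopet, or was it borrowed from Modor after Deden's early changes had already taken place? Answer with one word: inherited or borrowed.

If inherited, *yavopet would pass through all of Deden's changes:
Deden: *yavopet > yavofet > zavofet > zavohet  (by unconditioned shift, unconditioned shift, unconditioned shift)
If borrowed from Modor 'yavopet' after the early changes, it would undergo only the recent ones:
  rule 4 (palatalisation): no change (yavopet)
  rule 5 (unconditioned shift): no change (yavopet)
  ⇒ as a loan: yavopet
Deden 'zavohet' matches the inherited outcome exactly, so it is an inherited cognate, not a loan.

inherited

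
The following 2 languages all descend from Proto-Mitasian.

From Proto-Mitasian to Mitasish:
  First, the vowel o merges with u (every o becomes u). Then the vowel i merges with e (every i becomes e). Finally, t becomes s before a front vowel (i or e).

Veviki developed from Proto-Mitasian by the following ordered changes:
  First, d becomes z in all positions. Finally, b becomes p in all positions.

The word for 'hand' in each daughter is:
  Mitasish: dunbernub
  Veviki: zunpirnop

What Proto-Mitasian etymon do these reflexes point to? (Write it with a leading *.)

*dunbirnob

Position 4: Mitasish has b, Veviki has p. Mitasish preserves b here (none of its changes turn any other segment into b), so the proto-segment is *b.
Position 8: Mitasish has u, Veviki has o. Veviki preserves o here (none of its changes turn any other segment into o), so the proto-segment is *o.
Position 9: Mitasish has b, Veviki has p. Mitasish preserves b here (none of its changes turn any other segment into b), so the proto-segment is *b.
This points to *dunbirnob. Verify forward in each daughter:
Mitasish: *dunbirnob > dunbirnub > dunbernub  (by vowel merger, vowel merger)
Veviki: start from *dunbirnob.
  rule 1 (unconditioned shift): dunbirnob → zunbirnob
  rule 2 (unconditioned shift): zunbirnob → zunpirnop
  ⇒ Veviki zunpirnop
*dunbirnob is the unique common source.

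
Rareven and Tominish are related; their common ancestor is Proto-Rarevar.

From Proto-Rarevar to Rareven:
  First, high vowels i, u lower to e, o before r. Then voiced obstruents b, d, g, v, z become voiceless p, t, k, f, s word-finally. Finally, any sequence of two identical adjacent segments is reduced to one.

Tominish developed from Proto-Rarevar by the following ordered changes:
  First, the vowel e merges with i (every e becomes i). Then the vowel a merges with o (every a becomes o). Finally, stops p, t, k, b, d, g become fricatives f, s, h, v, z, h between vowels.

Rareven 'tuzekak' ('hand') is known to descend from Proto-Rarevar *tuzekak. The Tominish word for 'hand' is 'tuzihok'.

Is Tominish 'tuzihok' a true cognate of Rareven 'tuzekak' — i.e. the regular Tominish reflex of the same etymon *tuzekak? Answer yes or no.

Derive the expected Tominish reflex of *tuzekak:
Tominish: *tuzekak > tuzikak > tuzikok > tuzihok  (by vowel merger, vowel merger, intervocalic lenition)
Tominish 'tuzihok' matches the regular reflex exactly, so the pair is cognate.

yes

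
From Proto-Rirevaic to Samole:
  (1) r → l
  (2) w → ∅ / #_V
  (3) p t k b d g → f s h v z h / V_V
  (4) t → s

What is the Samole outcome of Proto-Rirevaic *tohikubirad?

Samole: *tohikubirad
  tohikubirad → tohikubilad   [unconditioned shift]
  tohikubilad (rule 2 does not apply)
  tohikubilad → tohihuvilad   [intervocalic lenition]
  tohihuvilad → sohihuvilad   [unconditioned shift]
  giving Samole sohihuvilad.

sohihuvilad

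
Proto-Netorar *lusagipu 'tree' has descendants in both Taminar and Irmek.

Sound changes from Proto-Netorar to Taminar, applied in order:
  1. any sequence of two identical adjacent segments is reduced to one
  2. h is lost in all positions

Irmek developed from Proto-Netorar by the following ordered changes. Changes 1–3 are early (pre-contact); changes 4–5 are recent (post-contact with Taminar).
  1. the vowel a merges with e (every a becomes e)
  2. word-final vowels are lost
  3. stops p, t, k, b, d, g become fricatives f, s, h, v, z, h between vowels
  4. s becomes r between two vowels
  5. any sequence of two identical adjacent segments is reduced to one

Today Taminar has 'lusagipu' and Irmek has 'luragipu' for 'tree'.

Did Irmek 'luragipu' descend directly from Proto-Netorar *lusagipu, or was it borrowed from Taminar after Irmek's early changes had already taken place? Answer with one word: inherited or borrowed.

If inherited, *lusagipu would pass through all of Irmek's changes:
Irmek: start from *lusagipu.
  rule 1 (vowel merger): lusagipu → lusegipu
  rule 2 (apocope): lusegipu → lusegip
  rule 3 (intervocalic lenition): lusegip → lusehip
  rule 4 (rhotacism): lusehip → lurehip
  rule 5: no change — lurehip
  ⇒ Irmek lurehip
If borrowed from Taminar 'lusagipu' after the early changes, it would undergo only the recent ones:
  rule 4 (rhotacism): lusagipu → luragipu
  rule 5 (degemination): no change (luragipu)
  ⇒ as a loan: luragipu
Irmek 'luragipu' matches the loan outcome 'luragipu', not the inherited 'lurehip' — it skipped the early Irmek changes, so it was borrowed from Taminar.

borrowed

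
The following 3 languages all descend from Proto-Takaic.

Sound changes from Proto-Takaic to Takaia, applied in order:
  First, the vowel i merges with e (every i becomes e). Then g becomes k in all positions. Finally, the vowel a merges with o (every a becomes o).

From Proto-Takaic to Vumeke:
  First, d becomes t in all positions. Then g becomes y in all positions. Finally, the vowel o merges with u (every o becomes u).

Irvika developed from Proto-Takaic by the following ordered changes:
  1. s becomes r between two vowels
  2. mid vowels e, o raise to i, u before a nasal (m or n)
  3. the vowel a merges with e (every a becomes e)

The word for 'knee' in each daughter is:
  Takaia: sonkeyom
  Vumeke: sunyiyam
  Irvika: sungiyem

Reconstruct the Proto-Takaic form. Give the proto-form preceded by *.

*songiyam

Position 5: Takaia has e, Vumeke has i, Irvika has i. Vumeke preserves i here (none of its changes turn any other segment into i), so the proto-segment is *i.
Position 4: Takaia has k, Vumeke has y, Irvika has g. Irvika preserves g here (none of its changes turn any other segment into g), so the proto-segment is *g.
This points to *songiyam. Verify forward in each daughter:
Takaia: *songiyam > songeyam > sonkeyam > sonkeyom  (by vowel merger, unconditioned shift, vowel merger)
Vumeke: start from *songiyam.
  rule 1: no change — songiyam
  rule 2 (unconditioned shift): songiyam → sonyiyam
  rule 3 (vowel merger): sonyiyam → sunyiyam
  ⇒ Vumeke sunyiyam
Irvika: *songiyam
  songiyam (rule 1 does not apply)
  songiyam → sungiyam   [pre-nasal raising]
  sungiyam → sungiyem   [vowel merger]
  giving Irvika sungiyem.
No other proto-form is consistent with every reflex, so the reconstruction is *songiyam.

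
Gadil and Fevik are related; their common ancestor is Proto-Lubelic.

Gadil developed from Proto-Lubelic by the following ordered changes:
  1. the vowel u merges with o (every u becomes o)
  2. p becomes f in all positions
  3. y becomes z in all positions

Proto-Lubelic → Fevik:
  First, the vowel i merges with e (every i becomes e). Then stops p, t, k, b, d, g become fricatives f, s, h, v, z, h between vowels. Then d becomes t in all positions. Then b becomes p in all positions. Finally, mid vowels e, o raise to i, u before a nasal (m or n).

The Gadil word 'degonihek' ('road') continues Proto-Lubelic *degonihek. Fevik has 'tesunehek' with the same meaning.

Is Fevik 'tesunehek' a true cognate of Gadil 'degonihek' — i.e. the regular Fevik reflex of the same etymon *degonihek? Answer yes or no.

no

Derive the expected Fevik reflex of *degonihek:
Fevik: start from *degonihek.
  rule 1 (vowel merger): degonihek → degonehek
  rule 2 (intervocalic lenition): degonehek → dehonehek
  rule 3 (unconditioned shift): dehonehek → tehonehek
  rule 4: no change — tehonehek
  rule 5 (pre-nasal raising): tehonehek → tehunehek
  ⇒ Fevik tehunehek
The regular Fevik reflex would be 'tehunehek', but the attested form is 'tesunehek'. The correspondence is irregular, so they are not cognates (the Fevik form has a different source).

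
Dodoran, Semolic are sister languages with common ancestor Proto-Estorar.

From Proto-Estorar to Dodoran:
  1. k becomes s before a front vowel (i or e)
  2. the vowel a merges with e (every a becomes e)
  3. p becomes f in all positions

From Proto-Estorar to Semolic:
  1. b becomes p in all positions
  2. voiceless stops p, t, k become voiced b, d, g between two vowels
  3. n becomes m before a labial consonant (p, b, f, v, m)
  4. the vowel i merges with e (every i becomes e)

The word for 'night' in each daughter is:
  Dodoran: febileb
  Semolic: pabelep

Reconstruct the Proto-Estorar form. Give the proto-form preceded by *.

*pabileb

Position 4: Dodoran has i, Semolic has e. Dodoran preserves i here (none of its changes turn any other segment into i), so the proto-segment is *i.
Position 7: Dodoran has b, Semolic has p. Dodoran preserves b here (none of its changes turn any other segment into b), so the proto-segment is *b.
Position 2: Dodoran has e, Semolic has a. Semolic preserves a here (none of its changes turn any other segment into a), so the proto-segment is *a.
This points to *pabileb. Verify forward in each daughter:
Dodoran: *pabileb
  pabileb (rule 1 does not apply)
  pabileb → pebileb   [vowel merger]
  pebileb → febileb   [unconditioned shift]
  giving Dodoran febileb.
Semolic: *pabileb
  pabileb → papilep   [unconditioned shift]
  papilep → pabilep   [intervocalic voicing]
  pabilep (rule 3 does not apply)
  pabilep → pabelep   [vowel merger]
  giving Semolic pabelep.
Only *pabileb yields all of Dodoran febileb, Semolic pabelep.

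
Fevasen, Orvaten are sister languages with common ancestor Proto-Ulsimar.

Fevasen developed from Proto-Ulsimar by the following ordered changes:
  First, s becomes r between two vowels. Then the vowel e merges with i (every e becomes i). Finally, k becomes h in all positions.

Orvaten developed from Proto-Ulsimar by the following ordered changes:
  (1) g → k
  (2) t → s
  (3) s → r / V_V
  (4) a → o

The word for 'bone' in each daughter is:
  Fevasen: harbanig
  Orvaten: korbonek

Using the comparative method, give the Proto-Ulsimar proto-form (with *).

*karbaneg

Position 7: Fevasen has i, Orvaten has e. Orvaten preserves e here (none of its changes turn any other segment into e), so the proto-segment is *e.
Position 8: Fevasen has g, Orvaten has k. Fevasen preserves g here (none of its changes turn any other segment into g), so the proto-segment is *g.
This points to *karbaneg. Verify forward in each daughter:
Fevasen: *karbaneg
  karbaneg (rule 1 does not apply)
  karbaneg → karbanig   [vowel merger]
  karbanig → harbanig   [unconditioned shift]
  giving Fevasen harbanig.
Orvaten: *karbaneg > karbanek > korbonek  (by unconditioned shift, vowel merger)
Only *karbaneg yields all of Fevasen harbanig, Orvaten korbonek.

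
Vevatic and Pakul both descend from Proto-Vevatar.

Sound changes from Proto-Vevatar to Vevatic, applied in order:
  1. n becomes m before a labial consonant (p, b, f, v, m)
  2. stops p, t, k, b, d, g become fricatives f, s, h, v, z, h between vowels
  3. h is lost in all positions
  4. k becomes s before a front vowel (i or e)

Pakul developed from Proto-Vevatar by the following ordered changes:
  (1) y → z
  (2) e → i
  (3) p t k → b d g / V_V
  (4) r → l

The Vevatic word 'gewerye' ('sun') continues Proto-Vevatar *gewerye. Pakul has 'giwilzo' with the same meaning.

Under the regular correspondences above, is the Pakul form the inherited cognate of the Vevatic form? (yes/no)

Derive the expected Pakul reflex of *gewerye:
Pakul: *gewerye > gewerze > giwirzi > giwilzi  (by unconditioned shift, vowel merger, unconditioned shift)
The regular Pakul reflex would be 'giwilzi', but the attested form is 'giwilzo'. The correspondence is irregular, so they are not cognates (the Pakul form has a different source).

no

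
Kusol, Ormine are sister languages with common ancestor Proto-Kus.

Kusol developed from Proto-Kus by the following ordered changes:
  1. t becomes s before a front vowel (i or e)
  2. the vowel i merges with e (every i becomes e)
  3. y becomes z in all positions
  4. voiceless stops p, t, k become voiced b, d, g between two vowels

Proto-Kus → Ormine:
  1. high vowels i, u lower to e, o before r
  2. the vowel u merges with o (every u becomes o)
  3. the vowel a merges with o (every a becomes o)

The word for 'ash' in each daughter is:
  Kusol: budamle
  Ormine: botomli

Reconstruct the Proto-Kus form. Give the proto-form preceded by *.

Position 2: Kusol has u, Ormine has o. Kusol preserves u here (none of its changes turn any other segment into u), so the proto-segment is *u.
Position 3: Kusol has d, Ormine has t. Ormine preserves t here (none of its changes turn any other segment into t), so the proto-segment is *t.
This points to *butamli. Verify forward in each daughter:
Kusol: start from *butamli.
  rule 1: no change — butamli
  rule 2 (vowel merger): butamli → butamle
  rule 3: no change — butamle
  rule 4 (intervocalic voicing): butamle → budamle
  ⇒ Kusol budamle
Ormine: *butamli
  butamli (rule 1 does not apply)
  butamli → botamli   [vowel merger]
  botamli → botomli   [vowel merger]
  giving Ormine botomli.
Only *butamli yields all of Kusol budamle, Ormine botomli.

*butamli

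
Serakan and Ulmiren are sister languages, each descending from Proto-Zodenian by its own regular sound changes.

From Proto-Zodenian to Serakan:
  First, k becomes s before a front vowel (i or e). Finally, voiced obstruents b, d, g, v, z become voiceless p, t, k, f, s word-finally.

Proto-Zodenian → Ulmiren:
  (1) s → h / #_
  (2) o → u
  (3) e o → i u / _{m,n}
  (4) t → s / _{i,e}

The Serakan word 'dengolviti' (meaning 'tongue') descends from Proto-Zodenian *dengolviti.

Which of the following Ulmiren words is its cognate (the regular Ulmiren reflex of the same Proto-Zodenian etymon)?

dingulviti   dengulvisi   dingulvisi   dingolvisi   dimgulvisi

Ulmiren: *dengolviti
  dengolviti (rule 1 does not apply)
  dengolviti → dengulviti   [vowel merger]
  dengulviti → dingulviti   [pre-nasal raising]
  dingulviti → dingulvisi   [palatalisation]
  giving Ulmiren dingulvisi.

dingulvisi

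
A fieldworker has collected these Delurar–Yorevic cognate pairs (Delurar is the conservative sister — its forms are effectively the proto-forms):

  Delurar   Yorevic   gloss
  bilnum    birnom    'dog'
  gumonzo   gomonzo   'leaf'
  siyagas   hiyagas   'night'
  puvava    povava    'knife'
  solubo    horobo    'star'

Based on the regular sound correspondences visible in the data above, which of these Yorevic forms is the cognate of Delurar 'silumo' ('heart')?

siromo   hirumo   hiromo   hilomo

siyagas ~ hiyagas — Delurar s corresponds to Yorevic h word-initially before a front vowel.
solubo ~ horobo — Delurar l corresponds to Yorevic r between vowels (before a back vowel).
bilnum ~ birnom, gumonzo ~ gomonzo — Delurar u corresponds to Yorevic o after a consonant, before a nasal.
Applying these to Delurar 'silumo':
  silumo → hilumo   (s→h word-initially before a front vowel)
  hilumo → hirumo   (l→r between vowels (before a back vowel))
  hirumo → hiromo   (u→o after a consonant, before a nasal)
So the Yorevic cognate is 'hiromo'.

hiromo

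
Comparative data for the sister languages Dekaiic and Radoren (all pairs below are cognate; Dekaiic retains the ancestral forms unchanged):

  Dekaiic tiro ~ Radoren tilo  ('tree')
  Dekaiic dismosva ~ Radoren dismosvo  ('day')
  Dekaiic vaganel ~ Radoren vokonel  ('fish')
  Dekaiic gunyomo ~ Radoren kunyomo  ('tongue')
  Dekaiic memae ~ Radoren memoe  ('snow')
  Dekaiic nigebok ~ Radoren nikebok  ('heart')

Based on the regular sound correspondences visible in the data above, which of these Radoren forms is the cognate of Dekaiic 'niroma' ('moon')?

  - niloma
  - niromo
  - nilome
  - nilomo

nilomo

tiro ~ tilo — Dekaiic r corresponds to Radoren l between vowels (before a back vowel).
dismosva ~ dismosvo — Dekaiic a corresponds to Radoren o word-finally.
Applying these to Dekaiic 'niroma':
  niroma → niloma   (r→l between vowels (before a back vowel))
  niloma → nilomo   (a→o word-finally)
So the Radoren cognate is 'nilomo'.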